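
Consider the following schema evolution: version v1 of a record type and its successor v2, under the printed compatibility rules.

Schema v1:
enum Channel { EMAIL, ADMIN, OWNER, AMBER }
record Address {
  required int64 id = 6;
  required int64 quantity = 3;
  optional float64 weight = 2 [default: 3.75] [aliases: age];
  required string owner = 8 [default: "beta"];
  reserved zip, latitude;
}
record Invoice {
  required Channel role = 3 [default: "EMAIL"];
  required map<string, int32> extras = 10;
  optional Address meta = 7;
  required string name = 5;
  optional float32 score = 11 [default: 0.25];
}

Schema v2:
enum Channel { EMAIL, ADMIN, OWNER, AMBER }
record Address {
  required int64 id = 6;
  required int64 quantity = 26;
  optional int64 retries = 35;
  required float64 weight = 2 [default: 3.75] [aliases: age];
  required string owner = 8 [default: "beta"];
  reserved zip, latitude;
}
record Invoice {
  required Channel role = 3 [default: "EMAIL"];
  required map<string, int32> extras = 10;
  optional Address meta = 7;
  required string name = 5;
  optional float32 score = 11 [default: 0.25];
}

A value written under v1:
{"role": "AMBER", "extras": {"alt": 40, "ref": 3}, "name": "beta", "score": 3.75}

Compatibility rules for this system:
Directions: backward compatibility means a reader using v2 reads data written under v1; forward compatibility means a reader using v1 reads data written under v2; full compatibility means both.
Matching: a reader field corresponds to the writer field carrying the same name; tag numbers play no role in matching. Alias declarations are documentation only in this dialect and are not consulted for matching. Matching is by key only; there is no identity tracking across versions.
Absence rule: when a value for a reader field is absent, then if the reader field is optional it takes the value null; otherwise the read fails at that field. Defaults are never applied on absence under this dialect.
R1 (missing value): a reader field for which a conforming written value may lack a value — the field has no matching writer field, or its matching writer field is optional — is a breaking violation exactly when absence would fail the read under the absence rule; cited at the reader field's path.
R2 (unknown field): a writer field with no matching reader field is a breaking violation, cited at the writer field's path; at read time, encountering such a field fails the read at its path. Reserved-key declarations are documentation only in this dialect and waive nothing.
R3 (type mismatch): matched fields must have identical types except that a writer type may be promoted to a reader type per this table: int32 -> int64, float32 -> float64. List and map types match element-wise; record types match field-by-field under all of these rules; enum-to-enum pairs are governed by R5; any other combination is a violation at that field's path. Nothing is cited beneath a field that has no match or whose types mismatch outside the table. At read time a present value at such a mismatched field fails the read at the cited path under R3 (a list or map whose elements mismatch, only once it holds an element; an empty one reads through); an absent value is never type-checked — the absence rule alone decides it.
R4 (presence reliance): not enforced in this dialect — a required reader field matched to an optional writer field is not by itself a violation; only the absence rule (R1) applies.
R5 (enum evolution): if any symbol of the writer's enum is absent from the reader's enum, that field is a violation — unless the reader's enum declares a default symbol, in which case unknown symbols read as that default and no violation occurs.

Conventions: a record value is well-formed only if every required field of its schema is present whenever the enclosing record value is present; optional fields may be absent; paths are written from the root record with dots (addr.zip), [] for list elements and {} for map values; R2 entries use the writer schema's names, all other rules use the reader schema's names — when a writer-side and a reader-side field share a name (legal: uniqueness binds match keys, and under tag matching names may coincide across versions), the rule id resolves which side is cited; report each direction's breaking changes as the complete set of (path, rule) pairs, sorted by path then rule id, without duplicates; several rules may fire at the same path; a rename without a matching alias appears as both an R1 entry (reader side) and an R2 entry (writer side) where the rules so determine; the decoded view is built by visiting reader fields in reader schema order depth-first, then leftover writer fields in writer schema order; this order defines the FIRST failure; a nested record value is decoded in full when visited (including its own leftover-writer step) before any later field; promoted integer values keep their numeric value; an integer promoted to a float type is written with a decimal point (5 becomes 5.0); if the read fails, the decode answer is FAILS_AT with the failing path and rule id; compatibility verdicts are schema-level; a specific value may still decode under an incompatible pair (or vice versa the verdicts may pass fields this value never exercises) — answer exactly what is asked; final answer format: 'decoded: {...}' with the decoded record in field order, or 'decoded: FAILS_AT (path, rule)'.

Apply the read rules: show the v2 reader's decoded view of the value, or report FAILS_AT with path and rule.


decoded: {"role": "AMBER", "extras": {"alt": 40, "ref": 3}, "meta": null, "name": "beta", "score": 3.75}

the writer's type comes first in each Invoice pair
migrating the Invoice value to v2:
  role := "AMBER"
  extras := {"alt": 40, "ref": 3}
  meta := null (missing; optional => null)
  name := "beta"
  score := 3.75
  => decoded: {"role": "AMBER", "extras": {"alt": 40, "ref": 3}, "meta": null, "name": "beta", "score": 3.75}
the rest of the Invoice diff is inert for this question:
  field quantity in record Address: tag 3 changed to 26 -> no rule fires on it and the decoded Invoice view is identical with or without it
  field weight in record Address: optional changed to required -> matters for Invoice compatibility verdicts, not for this value's decode
  added field retries to record Address: optional int64, tag 35 (in v2 it sits immediately before weight) -> matters for Invoice compatibility verdicts, not for this value's decode


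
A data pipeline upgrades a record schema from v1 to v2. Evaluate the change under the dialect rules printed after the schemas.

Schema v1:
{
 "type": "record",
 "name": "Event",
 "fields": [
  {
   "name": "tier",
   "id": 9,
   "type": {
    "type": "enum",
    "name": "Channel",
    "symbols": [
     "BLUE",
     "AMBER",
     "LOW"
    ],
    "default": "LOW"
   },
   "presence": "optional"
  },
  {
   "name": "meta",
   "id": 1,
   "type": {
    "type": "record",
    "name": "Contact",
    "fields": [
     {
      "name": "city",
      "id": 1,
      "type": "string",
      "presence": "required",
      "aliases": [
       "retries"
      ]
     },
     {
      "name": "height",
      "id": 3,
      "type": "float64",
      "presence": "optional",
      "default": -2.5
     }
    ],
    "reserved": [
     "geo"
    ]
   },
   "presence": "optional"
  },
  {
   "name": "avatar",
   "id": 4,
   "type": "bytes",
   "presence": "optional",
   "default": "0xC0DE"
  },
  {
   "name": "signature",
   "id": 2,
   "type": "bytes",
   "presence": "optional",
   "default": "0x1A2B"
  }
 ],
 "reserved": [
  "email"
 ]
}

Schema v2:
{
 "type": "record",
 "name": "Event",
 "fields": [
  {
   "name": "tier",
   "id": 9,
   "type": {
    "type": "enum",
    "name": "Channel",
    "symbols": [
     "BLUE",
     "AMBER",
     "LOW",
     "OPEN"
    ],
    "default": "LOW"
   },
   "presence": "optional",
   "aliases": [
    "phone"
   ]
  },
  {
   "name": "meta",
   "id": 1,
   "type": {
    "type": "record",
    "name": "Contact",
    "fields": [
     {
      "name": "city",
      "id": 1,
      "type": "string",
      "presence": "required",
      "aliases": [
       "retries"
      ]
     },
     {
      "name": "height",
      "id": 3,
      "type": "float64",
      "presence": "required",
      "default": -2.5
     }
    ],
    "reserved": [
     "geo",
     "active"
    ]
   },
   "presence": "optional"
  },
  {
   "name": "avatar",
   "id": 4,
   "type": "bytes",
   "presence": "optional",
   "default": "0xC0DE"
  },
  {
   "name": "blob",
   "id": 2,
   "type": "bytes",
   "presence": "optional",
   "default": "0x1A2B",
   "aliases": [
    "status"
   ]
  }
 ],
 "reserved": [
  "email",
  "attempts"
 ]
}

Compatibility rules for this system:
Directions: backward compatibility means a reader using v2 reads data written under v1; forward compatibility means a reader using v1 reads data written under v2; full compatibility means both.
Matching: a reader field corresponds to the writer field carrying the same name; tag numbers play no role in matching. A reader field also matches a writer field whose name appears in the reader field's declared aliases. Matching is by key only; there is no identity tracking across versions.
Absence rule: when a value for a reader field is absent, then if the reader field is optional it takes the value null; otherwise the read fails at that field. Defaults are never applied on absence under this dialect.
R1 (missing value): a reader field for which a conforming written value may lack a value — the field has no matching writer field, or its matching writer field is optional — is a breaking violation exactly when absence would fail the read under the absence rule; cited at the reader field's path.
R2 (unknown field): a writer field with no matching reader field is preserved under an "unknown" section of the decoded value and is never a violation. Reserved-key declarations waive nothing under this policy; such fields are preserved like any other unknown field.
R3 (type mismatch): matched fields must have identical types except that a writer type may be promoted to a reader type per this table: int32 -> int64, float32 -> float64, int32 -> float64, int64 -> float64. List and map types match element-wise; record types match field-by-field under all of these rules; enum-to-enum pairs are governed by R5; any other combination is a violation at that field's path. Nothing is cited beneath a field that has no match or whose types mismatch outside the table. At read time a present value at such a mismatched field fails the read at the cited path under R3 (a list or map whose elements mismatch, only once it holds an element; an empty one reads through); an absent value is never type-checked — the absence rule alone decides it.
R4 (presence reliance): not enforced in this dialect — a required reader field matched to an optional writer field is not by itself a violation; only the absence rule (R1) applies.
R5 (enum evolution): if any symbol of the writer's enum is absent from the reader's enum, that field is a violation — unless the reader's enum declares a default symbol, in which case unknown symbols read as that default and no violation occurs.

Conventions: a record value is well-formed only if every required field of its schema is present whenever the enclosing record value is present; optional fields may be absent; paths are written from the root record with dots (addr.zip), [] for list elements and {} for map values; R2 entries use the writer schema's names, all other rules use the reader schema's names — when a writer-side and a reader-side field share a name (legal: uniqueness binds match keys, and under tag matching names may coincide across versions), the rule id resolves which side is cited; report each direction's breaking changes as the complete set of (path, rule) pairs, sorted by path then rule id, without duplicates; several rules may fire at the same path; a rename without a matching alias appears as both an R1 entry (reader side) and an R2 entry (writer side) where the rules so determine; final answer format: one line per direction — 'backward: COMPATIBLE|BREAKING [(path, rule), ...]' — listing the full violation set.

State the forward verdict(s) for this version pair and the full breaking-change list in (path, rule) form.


forward: COMPATIBLE []

the writer's type comes first in each Event pair
forward analysis of Event with v1 as reader and v2 as writer:
  tier: paired with writer tier (Channel -> Channel; writer optional)
  meta: paired with writer meta (Contact -> Contact; writer optional)
  avatar: paired with writer avatar (bytes -> bytes; writer optional)
  no writer field matches reader signature
  writer field blob has no reader counterpart
  meta.city: paired with writer meta.city (string -> string; writer required)
  meta.height: paired with writer meta.height (float64 -> float64; writer required)
  nothing fires on Event: forward is COMPATIBLE
the rest of the Event diff is inert for this question:
  renamed field signature to blob in record Event -> fires no rule on Event, leaving the asked answer as it is
  field height in record Contact: optional changed to required -> its effect on Event is confined to the backward direction, not asked
  enum Channel (field tier in record Event): symbol OPEN added -> fires no rule on Event, leaving the asked answer as it is


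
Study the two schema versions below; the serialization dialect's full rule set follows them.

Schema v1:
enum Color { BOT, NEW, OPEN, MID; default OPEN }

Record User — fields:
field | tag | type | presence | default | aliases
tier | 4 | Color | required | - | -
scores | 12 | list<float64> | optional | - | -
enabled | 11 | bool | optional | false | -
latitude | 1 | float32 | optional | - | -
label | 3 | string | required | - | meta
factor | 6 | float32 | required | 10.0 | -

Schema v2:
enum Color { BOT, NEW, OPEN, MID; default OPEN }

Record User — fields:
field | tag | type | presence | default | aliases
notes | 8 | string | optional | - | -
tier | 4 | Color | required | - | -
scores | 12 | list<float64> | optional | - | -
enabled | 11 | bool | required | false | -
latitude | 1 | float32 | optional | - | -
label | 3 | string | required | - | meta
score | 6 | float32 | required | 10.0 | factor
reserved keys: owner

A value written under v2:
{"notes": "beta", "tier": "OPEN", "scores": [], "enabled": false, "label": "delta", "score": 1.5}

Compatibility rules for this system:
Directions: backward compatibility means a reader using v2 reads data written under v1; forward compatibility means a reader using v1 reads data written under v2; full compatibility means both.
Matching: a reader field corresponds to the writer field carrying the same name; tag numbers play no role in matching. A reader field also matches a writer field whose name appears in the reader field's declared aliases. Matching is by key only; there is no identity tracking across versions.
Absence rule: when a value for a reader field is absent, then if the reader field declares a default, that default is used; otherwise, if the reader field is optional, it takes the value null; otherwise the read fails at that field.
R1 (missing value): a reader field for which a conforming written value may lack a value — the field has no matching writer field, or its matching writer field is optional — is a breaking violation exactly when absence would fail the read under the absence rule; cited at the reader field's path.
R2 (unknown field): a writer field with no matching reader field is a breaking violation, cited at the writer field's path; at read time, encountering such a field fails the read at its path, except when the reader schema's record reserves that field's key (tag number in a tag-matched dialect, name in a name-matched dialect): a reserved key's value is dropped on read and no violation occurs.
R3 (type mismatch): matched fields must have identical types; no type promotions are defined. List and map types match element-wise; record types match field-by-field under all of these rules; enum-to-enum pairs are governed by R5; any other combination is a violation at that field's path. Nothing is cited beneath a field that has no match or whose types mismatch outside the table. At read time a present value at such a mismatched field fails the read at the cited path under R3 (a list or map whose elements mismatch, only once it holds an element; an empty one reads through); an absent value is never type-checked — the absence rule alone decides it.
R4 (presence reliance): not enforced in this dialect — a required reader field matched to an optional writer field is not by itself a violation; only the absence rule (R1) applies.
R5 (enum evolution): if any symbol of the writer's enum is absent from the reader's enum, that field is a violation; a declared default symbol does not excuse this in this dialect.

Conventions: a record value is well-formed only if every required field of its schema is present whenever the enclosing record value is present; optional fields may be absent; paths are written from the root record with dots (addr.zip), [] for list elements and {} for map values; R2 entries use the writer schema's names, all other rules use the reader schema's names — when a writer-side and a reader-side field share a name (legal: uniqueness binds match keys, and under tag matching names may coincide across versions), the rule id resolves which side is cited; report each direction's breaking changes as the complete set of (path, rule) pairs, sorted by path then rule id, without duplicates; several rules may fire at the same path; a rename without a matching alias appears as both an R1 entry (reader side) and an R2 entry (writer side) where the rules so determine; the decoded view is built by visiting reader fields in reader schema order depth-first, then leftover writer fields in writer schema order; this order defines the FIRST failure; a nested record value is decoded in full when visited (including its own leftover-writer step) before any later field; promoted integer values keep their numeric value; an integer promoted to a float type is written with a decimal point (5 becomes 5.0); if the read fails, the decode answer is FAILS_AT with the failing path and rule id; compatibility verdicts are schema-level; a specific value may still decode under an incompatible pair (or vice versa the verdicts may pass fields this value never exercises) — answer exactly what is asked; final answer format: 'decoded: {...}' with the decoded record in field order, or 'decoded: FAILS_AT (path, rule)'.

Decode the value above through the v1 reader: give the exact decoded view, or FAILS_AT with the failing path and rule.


decoded: FAILS_AT (notes, R2)

the writer's type comes first in each User pair
migrating the User value to v1:
  tier := "OPEN"
  scores := []
  enabled := false
  latitude := null (absent, optional -> null)
  label := "delta"
  factor := 10.0 (absent -> default)
  read fails at notes under R2 (unknown field)
  => FAILS_AT (notes, R2)
checking off the User differences that do not matter here:
  field enabled in record User: optional changed to required -> triggers nothing under the printed rules; the User answer is the same either way
  renamed field factor to score in record User (alias factor declared on the renamed field) -> schema-level compatibility only; this User value's decode is unchanged


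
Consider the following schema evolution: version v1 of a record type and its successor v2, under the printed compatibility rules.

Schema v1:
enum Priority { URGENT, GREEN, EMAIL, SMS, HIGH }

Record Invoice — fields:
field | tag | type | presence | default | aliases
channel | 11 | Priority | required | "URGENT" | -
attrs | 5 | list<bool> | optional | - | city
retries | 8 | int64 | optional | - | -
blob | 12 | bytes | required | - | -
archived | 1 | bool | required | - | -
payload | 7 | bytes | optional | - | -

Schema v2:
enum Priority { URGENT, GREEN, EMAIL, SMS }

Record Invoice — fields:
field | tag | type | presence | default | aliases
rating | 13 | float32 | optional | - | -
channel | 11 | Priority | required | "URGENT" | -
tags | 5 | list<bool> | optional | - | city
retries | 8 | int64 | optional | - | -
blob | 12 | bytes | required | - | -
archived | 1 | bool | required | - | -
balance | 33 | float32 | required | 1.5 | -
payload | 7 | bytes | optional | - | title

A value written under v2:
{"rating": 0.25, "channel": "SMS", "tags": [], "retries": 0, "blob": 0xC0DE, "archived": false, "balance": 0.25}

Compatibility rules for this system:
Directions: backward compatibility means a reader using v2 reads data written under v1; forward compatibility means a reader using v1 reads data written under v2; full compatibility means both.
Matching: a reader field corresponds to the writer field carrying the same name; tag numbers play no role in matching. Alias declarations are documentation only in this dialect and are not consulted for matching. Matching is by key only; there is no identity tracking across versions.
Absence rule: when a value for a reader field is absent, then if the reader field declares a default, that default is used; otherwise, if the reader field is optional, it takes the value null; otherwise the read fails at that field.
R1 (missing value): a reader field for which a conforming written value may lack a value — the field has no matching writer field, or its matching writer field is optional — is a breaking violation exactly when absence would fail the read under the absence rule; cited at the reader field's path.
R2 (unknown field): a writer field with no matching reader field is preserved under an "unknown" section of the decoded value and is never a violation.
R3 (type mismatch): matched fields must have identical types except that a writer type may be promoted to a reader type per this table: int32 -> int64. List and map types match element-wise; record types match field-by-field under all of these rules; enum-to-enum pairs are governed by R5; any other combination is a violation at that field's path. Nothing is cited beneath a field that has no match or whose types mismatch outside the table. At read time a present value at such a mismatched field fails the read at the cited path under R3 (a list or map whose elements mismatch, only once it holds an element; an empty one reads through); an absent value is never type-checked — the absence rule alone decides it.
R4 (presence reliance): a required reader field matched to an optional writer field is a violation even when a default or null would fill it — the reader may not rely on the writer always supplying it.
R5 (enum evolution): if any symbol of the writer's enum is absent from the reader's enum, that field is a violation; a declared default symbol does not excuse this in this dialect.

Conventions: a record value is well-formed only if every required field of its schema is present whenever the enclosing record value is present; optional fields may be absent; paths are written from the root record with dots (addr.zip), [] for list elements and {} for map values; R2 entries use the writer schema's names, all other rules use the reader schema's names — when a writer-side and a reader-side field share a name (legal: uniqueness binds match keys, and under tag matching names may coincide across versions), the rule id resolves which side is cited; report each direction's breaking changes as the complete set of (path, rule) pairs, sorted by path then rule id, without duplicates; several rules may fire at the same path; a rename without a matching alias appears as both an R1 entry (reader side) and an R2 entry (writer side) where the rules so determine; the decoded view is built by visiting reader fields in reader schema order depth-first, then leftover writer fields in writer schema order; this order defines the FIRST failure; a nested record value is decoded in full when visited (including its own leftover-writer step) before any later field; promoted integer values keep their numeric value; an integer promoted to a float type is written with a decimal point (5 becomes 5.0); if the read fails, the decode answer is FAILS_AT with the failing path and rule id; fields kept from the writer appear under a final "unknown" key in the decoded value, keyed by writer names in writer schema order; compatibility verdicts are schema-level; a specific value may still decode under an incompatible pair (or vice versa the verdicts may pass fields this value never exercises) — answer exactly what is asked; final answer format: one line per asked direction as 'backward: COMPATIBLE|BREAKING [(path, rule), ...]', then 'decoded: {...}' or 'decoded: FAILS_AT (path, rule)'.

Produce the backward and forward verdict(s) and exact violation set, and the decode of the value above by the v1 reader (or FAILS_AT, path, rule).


arrows below run writer -> reader for Invoice
backward on Invoice — v2 reading data written by v1:
  no writer field matches reader rating
  channel: Priority -> Priority, writer required; from channel
  no writer field matches reader tags
  retries: int64 -> int64, writer optional; from retries
  blob: bytes -> bytes, writer required; from blob
  archived: bool -> bool, writer required; from archived
  no writer field matches reader balance
  payload: bytes -> bytes, writer optional; from payload
  writer field attrs has no reader counterpart
  R5 fires at channel
  backward on Invoice therefore BREAKING (1)
forward on Invoice — v1 reading data written by v2:
  channel: Priority -> Priority, writer required; from channel
  no writer field matches reader attrs
  retries: int64 -> int64, writer optional; from retries
  blob: bytes -> bytes, writer required; from blob
  archived: bool -> bool, writer required; from archived
  payload: bytes -> bytes, writer optional; from payload
  writer field rating has no reader counterpart
  writer field tags has no reader counterpart
  writer field balance has no reader counterpart
  => forward verdict for Invoice: COMPATIBLE, no violations
decode walk for Invoice under reader schema v1:
  channel := "SMS"
  attrs := null (missing; optional => null)
  retries := 0
  blob := 0xC0DE
  archived := false
  payload := null (missing; optional => null)
  writer rating: kept under "unknown"
  writer tags: kept under "unknown"
  writer balance: kept under "unknown"
  => decoded: {"channel": "SMS", "attrs": null, "retries": 0, "blob": 0xC0DE, "archived": false, "payload": null, "unknown": {"rating": 0.25, "tags": [], "balance": 0.25}}

backward: BREAKING [(channel, R5)]; forward: COMPATIBLE []; decoded: {"channel": "SMS", "attrs": null, "retries": 0, "blob": 0xC0DE, "archived": false, "payload": null, "unknown": {"rating": 0.25, "tags": [], "balance": 0.25}}


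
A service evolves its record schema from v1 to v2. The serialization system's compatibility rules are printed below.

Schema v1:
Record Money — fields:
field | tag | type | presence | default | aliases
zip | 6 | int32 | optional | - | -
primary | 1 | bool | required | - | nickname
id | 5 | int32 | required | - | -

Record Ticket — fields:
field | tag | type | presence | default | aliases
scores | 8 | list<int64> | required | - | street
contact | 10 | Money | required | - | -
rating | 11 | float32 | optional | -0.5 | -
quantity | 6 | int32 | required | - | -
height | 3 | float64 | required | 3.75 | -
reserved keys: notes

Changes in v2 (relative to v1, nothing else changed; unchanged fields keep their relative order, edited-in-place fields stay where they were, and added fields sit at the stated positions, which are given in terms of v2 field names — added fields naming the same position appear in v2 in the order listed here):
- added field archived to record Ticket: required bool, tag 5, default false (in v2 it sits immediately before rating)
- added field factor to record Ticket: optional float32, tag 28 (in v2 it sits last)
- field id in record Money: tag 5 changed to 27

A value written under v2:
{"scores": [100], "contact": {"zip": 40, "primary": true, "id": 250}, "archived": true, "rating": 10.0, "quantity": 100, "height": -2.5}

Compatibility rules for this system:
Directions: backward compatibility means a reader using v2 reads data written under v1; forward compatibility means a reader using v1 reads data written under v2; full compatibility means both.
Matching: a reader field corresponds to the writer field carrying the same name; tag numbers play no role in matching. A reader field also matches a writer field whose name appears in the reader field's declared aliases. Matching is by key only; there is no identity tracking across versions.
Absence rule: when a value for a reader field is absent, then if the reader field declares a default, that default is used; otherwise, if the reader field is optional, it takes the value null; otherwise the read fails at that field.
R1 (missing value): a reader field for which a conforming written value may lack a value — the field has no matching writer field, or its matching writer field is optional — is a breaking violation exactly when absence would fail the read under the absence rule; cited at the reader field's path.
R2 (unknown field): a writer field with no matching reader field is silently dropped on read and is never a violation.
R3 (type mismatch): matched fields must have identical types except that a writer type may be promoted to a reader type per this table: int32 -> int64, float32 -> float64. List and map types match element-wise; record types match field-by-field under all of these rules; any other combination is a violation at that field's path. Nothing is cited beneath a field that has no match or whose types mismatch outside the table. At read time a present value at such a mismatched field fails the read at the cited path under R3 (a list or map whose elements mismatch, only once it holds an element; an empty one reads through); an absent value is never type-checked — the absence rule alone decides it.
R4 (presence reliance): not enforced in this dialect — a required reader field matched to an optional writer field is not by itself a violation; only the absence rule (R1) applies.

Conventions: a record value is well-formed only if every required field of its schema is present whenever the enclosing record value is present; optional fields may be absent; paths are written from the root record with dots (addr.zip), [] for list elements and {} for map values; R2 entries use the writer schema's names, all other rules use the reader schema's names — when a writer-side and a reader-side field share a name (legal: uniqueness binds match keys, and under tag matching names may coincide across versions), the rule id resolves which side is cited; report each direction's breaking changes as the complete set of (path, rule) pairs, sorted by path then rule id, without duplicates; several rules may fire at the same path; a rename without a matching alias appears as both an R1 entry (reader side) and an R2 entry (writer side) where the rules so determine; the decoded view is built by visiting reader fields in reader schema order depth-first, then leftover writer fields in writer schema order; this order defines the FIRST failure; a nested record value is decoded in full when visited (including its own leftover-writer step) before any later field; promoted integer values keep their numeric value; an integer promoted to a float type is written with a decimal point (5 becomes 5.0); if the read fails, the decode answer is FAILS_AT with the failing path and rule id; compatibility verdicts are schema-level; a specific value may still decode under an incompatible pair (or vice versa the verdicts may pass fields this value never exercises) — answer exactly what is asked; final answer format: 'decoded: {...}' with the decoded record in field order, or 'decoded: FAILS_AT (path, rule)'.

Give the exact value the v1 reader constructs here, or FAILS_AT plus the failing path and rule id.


decoded: {"scores": [100], "contact": {"zip": 40, "primary": true, "id": 250}, "rating": 10.0, "quantity": 100, "height": -2.5}

each type pair in Ticket: writer, then reader
decode (reader v1):
  scores := [100]
  contact.zip := 40
  contact.primary := true
  contact.id := 250
  rating := 10.0
  quantity := 100
  height := -2.5
  writer archived: unmatched, discarded
  => decoded: {"scores": [100], "contact": {"zip": 40, "primary": true, "id": 250}, "rating": 10.0, "quantity": 100, "height": -2.5}
the rest of the Ticket diff is inert for this question:
  added field factor to record Ticket: optional float32, tag 28 (in v2 it sits last) -> fires no rule on Ticket under this dialect and leaves the result unchanged
  added field archived to record Ticket: required bool, tag 5, default false (in v2 it sits immediately before rating) -> fires no rule on Ticket under this dialect and leaves the result unchanged
  field id in record Money: tag 5 changed to 27 -> fires no rule on Ticket under this dialect and leaves the result unchanged


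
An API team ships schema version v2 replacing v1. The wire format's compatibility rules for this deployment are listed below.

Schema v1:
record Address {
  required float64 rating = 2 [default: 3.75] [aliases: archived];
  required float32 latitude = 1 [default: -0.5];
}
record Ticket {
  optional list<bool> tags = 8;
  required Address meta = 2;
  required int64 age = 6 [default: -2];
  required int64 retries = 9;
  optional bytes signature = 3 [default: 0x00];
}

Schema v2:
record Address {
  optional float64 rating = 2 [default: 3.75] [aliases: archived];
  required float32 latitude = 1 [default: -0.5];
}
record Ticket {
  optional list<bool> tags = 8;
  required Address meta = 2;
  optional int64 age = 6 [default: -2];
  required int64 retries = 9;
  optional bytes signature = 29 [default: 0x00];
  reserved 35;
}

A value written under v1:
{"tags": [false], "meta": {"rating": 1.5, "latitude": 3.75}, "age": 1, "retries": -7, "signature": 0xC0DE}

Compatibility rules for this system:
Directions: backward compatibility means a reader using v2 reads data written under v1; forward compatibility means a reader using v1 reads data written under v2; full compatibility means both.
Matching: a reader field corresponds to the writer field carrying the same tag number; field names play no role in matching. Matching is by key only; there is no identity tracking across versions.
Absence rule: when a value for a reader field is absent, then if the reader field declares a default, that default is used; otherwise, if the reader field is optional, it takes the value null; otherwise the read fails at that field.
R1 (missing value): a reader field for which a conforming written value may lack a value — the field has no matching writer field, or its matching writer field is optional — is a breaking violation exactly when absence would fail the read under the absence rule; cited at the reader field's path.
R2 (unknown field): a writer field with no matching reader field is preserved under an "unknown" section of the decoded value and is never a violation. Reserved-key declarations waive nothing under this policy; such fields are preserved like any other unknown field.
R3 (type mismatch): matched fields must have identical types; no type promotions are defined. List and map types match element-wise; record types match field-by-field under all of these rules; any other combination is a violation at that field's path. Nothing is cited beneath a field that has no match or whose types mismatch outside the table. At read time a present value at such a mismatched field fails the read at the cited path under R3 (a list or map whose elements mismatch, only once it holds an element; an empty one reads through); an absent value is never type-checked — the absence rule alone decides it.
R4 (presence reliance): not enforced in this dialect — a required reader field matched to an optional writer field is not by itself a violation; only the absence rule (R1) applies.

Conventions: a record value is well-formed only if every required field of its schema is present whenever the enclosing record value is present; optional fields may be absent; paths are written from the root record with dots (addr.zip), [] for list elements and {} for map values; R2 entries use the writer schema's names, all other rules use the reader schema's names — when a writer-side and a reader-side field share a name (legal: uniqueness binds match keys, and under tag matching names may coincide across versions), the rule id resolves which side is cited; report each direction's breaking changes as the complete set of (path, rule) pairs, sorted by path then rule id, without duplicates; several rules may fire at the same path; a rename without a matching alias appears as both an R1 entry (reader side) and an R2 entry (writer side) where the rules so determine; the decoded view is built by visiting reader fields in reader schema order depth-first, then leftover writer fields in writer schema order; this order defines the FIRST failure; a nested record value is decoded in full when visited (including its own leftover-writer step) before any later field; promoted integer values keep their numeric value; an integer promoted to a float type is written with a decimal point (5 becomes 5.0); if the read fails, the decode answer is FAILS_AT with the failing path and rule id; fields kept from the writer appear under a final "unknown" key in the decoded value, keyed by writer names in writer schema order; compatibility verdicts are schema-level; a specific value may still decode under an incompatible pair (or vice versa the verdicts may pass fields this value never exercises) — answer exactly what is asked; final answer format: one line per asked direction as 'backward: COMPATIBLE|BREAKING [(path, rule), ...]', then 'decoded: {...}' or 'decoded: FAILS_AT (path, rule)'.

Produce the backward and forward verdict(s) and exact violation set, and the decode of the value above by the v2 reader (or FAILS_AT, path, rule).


in Ticket below, arrows point writer -> reader
checking backward for Ticket: reader v2 against writer v1:
  list<bool> -> list<bool>, writer optional: tags aligns to tags
  Address -> Address, writer required: meta aligns to meta
  int64 -> int64, writer required: age aligns to age
  int64 -> int64, writer required: retries aligns to retries
  signature: no writer-side match
  writer field signature has no reader counterpart
  float64 -> float64, writer required: meta.rating aligns to meta.rating
  float32 -> float32, writer required: meta.latitude aligns to meta.latitude
  => backward: COMPATIBLE
checking forward for Ticket: reader v1 against writer v2:
  list<bool> -> list<bool>, writer optional: tags aligns to tags
  Address -> Address, writer required: meta aligns to meta
  int64 -> int64, writer optional: age aligns to age
  int64 -> int64, writer required: retries aligns to retries
  signature: no writer-side match
  writer field signature has no reader counterpart
  float64 -> float64, writer optional: meta.rating aligns to meta.rating
  float32 -> float32, writer required: meta.latitude aligns to meta.latitude
  => forward: COMPATIBLE
migrating the Ticket value to v2:
  tags := [false]
  meta.rating := 1.5
  meta.latitude := 3.75
  age := 1
  retries := -7
  signature := 0x00 (no value, default fills)
  writer signature: kept under "unknown"
  => decoded: {"tags": [false], "meta": {"rating": 1.5, "latitude": 3.75}, "age": 1, "retries": -7, "signature": 0x00, "unknown": {"signature": 0xC0DE}}

backward: COMPATIBLE []; forward: COMPATIBLE []; decoded: {"tags": [false], "meta": {"rating": 1.5, "latitude": 3.75}, "age": 1, "retries": -7, "signature": 0x00, "unknown": {"signature": 0xC0DE}}


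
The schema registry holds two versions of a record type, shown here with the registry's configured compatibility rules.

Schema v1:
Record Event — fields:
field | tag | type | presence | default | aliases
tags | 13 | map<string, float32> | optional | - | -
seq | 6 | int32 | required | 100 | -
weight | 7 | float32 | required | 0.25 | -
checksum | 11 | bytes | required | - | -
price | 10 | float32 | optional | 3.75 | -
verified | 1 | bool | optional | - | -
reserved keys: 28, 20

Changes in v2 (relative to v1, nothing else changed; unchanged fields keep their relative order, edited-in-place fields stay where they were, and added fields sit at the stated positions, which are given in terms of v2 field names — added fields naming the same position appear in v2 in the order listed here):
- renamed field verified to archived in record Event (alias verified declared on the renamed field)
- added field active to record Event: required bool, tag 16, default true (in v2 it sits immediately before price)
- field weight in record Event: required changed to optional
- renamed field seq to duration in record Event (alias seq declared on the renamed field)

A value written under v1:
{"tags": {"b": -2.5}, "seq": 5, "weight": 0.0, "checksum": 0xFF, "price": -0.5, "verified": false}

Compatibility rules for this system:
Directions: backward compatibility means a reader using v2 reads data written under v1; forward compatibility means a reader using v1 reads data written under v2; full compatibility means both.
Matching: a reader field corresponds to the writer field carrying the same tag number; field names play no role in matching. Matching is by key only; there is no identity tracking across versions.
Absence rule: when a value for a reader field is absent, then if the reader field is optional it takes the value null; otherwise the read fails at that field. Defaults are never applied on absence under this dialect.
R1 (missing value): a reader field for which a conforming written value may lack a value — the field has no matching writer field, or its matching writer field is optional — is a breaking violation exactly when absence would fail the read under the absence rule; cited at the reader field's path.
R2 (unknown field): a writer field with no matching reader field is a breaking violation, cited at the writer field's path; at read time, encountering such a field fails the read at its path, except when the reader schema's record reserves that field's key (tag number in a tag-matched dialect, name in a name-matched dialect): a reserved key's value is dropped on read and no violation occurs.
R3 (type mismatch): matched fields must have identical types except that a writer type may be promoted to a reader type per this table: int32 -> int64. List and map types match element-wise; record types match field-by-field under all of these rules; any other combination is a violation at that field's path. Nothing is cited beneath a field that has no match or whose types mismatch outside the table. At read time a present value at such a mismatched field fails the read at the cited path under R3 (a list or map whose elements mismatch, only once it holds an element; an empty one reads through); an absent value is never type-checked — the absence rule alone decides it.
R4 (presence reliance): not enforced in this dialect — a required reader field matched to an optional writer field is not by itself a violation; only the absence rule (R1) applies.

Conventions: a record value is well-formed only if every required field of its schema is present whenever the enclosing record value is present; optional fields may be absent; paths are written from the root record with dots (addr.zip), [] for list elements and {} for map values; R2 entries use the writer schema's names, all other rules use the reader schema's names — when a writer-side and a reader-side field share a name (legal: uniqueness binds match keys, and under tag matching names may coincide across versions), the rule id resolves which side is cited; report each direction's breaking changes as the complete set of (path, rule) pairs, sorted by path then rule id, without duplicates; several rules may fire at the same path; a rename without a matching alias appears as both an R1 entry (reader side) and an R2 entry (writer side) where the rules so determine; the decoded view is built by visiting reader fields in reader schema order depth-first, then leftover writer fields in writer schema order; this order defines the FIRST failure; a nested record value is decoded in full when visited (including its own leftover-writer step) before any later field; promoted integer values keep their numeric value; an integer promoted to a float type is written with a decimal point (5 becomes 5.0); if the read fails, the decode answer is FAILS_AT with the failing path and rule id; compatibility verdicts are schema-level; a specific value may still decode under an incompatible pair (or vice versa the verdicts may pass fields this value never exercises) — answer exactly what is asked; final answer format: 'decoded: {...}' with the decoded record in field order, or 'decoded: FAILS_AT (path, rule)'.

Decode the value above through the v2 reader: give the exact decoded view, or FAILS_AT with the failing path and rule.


each type pair in Event: writer, then reader
decode walk for Event under reader schema v2:
  tags := {"b": -2.5}
  duration := 5 (from writer seq)
  weight := 0.0
  checksum := 0xFF
  read fails at active under R1 (no fill)
  => FAILS_AT (active, R1)
the other Event changes do not affect what is asked:
  renamed field verified to archived in record Event (alias verified declared on the renamed field) -> fires no rule on Event under this dialect and leaves the result unchanged
  field weight in record Event: required changed to optional -> changes Event's schema-level verdicts only — the decode of this value is the same
  renamed field seq to duration in record Event (alias seq declared on the renamed field) -> fires no rule on Event under this dialect and leaves the result unchanged

decoded: FAILS_AT (active, R1)
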